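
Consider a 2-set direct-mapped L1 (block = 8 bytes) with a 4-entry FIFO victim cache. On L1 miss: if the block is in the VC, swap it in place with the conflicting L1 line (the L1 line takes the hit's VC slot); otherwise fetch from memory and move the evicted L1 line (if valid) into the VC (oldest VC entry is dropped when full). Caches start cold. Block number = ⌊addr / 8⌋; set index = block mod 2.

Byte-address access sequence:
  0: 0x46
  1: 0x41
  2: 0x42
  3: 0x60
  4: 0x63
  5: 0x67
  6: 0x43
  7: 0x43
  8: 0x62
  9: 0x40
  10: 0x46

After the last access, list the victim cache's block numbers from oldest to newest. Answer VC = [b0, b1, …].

VC = [12]

  [0] addr=0x46 blk=8 s=0: MISS | VC []
  [1] addr=0x41 blk=8 s=0: L1-HIT | VC []
  [2] addr=0x42 blk=8 s=0: L1-HIT | VC []
  [3] addr=0x60 blk=12 s=0: MISS | VC [8]
  [4] addr=0x63 blk=12 s=0: L1-HIT | VC [8]
  [5] addr=0x67 blk=12 s=0: L1-HIT | VC [8]
  [6] addr=0x43 blk=8 s=0: VC-HIT | VC [12]
  [7] addr=0x43 blk=8 s=0: L1-HIT | VC [12]
  [8] addr=0x62 blk=12 s=0: VC-HIT | VC [8]
  [9] addr=0x40 blk=8 s=0: VC-HIT | VC [12]
  [10] addr=0x46 blk=8 s=0: L1-HIT | VC [12]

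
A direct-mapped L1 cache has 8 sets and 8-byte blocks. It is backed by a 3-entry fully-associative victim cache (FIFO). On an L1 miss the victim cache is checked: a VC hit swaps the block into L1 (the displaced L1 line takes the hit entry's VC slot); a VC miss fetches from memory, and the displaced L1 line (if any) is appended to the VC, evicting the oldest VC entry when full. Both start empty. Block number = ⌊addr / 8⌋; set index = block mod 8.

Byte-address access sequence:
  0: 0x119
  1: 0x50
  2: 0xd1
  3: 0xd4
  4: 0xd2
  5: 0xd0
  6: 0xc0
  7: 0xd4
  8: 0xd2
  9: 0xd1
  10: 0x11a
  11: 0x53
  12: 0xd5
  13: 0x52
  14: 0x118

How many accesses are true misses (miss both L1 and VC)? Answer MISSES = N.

MISSES = 4

0: 0x119 (blk 35, set 3) → MISS  vc=[]
1: 0x50 (blk 10, set 2) → MISS  vc=[]
2: 0xd1 (blk 26, set 2) → MISS  vc=[10]
3: 0xd4 (blk 26, set 2) → L1-HIT  vc=[10]
4: 0xd2 (blk 26, set 2) → L1-HIT  vc=[10]
5: 0xd0 (blk 26, set 2) → L1-HIT  vc=[10]
6: 0xc0 (blk 24, set 0) → MISS  vc=[10]
7: 0xd4 (blk 26, set 2) → L1-HIT  vc=[10]
8: 0xd2 (blk 26, set 2) → L1-HIT  vc=[10]
9: 0xd1 (blk 26, set 2) → L1-HIT  vc=[10]
10: 0x11a (blk 35, set 3) → L1-HIT  vc=[10]
11: 0x53 (blk 10, set 2) → VC-HIT  vc=[26]
12: 0xd5 (blk 26, set 2) → VC-HIT  vc=[10]
13: 0x52 (blk 10, set 2) → VC-HIT  vc=[26]
14: 0x118 (blk 35, set 3) → L1-HIT  vc=[26]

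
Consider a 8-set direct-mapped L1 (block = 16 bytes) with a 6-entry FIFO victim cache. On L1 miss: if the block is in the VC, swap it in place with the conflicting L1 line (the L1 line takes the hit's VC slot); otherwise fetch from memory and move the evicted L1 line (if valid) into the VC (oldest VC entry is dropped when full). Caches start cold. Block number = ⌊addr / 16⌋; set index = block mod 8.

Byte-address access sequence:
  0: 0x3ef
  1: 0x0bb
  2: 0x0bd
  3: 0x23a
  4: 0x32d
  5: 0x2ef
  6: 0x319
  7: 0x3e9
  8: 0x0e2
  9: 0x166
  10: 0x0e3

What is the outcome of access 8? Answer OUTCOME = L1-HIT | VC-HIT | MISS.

0: 0x3ef (blk 62, set 6) → MISS  vc=[]
1: 0xbb (blk 11, set 3) → MISS  vc=[]
2: 0xbd (blk 11, set 3) → L1-HIT  vc=[]
3: 0x23a (blk 35, set 3) → MISS  vc=[11]
4: 0x32d (blk 50, set 2) → MISS  vc=[11]
5: 0x2ef (blk 46, set 6) → MISS  vc=[11, 62]
6: 0x319 (blk 49, set 1) → MISS  vc=[11, 62]
7: 0x3e9 (blk 62, set 6) → VC-HIT  vc=[11, 46]
8: 0xe2 (blk 14, set 6) → MISS  vc=[11, 46, 62]
9: 0x166 (blk 22, set 6) → MISS  vc=[11, 46, 62, 14]
10: 0xe3 (blk 14, set 6) → VC-HIT  vc=[11, 46, 62, 22]

OUTCOME = MISS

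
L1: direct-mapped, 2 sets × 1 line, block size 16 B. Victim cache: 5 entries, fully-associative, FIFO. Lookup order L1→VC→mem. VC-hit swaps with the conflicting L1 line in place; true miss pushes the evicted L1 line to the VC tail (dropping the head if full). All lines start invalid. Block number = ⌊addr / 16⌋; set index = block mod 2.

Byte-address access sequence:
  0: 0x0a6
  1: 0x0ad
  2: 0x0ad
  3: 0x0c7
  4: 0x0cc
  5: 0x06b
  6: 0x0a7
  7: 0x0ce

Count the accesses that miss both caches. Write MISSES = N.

MISSES = 3

0: 0xa6 (blk 10, set 0) → MISS  vc=[]
1: 0xad (blk 10, set 0) → L1-HIT  vc=[]
2: 0xad (blk 10, set 0) → L1-HIT  vc=[]
3: 0xc7 (blk 12, set 0) → MISS  vc=[10]
4: 0xcc (blk 12, set 0) → L1-HIT  vc=[10]
5: 0x6b (blk 6, set 0) → MISS  vc=[10, 12]
6: 0xa7 (blk 10, set 0) → VC-HIT  vc=[6, 12]
7: 0xce (blk 12, set 0) → VC-HIT  vc=[6, 10]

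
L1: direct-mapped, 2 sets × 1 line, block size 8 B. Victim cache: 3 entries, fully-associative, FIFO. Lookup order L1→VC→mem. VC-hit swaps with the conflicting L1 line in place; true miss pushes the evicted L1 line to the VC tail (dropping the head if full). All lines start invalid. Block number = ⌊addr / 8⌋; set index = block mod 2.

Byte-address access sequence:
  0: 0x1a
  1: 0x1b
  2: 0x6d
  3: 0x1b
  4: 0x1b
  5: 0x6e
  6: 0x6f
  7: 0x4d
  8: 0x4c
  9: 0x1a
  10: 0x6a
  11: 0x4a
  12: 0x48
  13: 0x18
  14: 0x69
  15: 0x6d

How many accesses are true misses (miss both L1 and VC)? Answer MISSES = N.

MISSES = 3

#0 0x1a→b3/s1 MISS; vc=[]
#1 0x1b→b3/s1 L1-HIT; vc=[]
#2 0x6d→b13/s1 MISS; vc=[3]
#3 0x1b→b3/s1 VC-HIT; vc=[13]
#4 0x1b→b3/s1 L1-HIT; vc=[13]
#5 0x6e→b13/s1 VC-HIT; vc=[3]
#6 0x6f→b13/s1 L1-HIT; vc=[3]
#7 0x4d→b9/s1 MISS; vc=[3,13]
#8 0x4c→b9/s1 L1-HIT; vc=[3,13]
#9 0x1a→b3/s1 VC-HIT; vc=[9,13]
#10 0x6a→b13/s1 VC-HIT; vc=[9,3]
#11 0x4a→b9/s1 VC-HIT; vc=[13,3]
#12 0x48→b9/s1 L1-HIT; vc=[13,3]
#13 0x18→b3/s1 VC-HIT; vc=[13,9]
#14 0x69→b13/s1 VC-HIT; vc=[3,9]
#15 0x6d→b13/s1 L1-HIT; vc=[3,9]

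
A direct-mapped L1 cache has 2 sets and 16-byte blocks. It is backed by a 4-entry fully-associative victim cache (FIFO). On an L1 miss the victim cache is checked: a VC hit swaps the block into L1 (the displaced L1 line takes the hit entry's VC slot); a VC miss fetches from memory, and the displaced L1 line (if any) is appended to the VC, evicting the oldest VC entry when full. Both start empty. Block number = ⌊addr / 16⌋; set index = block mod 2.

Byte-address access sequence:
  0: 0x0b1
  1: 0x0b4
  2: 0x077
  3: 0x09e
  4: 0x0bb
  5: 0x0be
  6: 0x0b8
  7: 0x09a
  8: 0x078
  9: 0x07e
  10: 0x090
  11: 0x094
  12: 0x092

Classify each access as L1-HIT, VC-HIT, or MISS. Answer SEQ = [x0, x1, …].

0: 0xb1 (blk 11, set 1) → MISS  vc=[]
1: 0xb4 (blk 11, set 1) → L1-HIT  vc=[]
2: 0x77 (blk 7, set 1) → MISS  vc=[11]
3: 0x9e (blk 9, set 1) → MISS  vc=[11, 7]
4: 0xbb (blk 11, set 1) → VC-HIT  vc=[9, 7]
5: 0xbe (blk 11, set 1) → L1-HIT  vc=[9, 7]
6: 0xb8 (blk 11, set 1) → L1-HIT  vc=[9, 7]
7: 0x9a (blk 9, set 1) → VC-HIT  vc=[11, 7]
8: 0x78 (blk 7, set 1) → VC-HIT  vc=[11, 9]
9: 0x7e (blk 7, set 1) → L1-HIT  vc=[11, 9]
10: 0x90 (blk 9, set 1) → VC-HIT  vc=[11, 7]
11: 0x94 (blk 9, set 1) → L1-HIT  vc=[11, 7]
12: 0x92 (blk 9, set 1) → L1-HIT  vc=[11, 7]

SEQ = [MISS, L1-HIT, MISS, MISS, VC-HIT, L1-HIT, L1-HIT, VC-HIT, VC-HIT, L1-HIT, VC-HIT, L1-HIT, L1-HIT]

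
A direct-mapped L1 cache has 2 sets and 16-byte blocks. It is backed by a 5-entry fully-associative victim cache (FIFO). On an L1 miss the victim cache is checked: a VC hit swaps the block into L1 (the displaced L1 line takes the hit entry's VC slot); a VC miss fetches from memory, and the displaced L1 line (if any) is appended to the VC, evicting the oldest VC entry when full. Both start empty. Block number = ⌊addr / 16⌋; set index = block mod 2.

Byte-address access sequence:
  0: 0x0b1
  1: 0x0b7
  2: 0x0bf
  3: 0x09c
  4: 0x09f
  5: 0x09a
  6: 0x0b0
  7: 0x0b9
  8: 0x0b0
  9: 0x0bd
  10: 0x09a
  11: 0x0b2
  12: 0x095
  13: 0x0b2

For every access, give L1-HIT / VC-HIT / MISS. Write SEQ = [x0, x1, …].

  [0] addr=0xb1 blk=11 s=1: MISS | VC []
  [1] addr=0xb7 blk=11 s=1: L1-HIT | VC []
  [2] addr=0xbf blk=11 s=1: L1-HIT | VC []
  [3] addr=0x9c blk=9 s=1: MISS | VC [11]
  [4] addr=0x9f blk=9 s=1: L1-HIT | VC [11]
  [5] addr=0x9a blk=9 s=1: L1-HIT | VC [11]
  [6] addr=0xb0 blk=11 s=1: VC-HIT | VC [9]
  [7] addr=0xb9 blk=11 s=1: L1-HIT | VC [9]
  [8] addr=0xb0 blk=11 s=1: L1-HIT | VC [9]
  [9] addr=0xbd blk=11 s=1: L1-HIT | VC [9]
  [10] addr=0x9a blk=9 s=1: VC-HIT | VC [11]
  [11] addr=0xb2 blk=11 s=1: VC-HIT | VC [9]
  [12] addr=0x95 blk=9 s=1: VC-HIT | VC [11]
  [13] addr=0xb2 blk=11 s=1: VC-HIT | VC [9]

SEQ = [MISS, L1-HIT, L1-HIT, MISS, L1-HIT, L1-HIT, VC-HIT, L1-HIT, L1-HIT, L1-HIT, VC-HIT, VC-HIT, VC-HIT, VC-HIT]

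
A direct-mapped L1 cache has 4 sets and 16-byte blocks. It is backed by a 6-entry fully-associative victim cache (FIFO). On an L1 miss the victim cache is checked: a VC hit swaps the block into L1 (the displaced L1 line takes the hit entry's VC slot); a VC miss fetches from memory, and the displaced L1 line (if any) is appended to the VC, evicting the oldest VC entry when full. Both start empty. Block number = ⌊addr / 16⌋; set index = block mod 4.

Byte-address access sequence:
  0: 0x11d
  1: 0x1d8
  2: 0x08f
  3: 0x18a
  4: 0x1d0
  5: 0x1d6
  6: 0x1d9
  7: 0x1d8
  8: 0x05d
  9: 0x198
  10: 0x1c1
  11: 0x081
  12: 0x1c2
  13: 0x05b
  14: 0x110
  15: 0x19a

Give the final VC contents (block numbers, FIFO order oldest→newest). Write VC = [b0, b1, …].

VC = [5, 8, 29, 17, 24]

0: 0x11d (blk 17, set 1) → MISS  vc=[]
1: 0x1d8 (blk 29, set 1) → MISS  vc=[17]
2: 0x8f (blk 8, set 0) → MISS  vc=[17]
3: 0x18a (blk 24, set 0) → MISS  vc=[17, 8]
4: 0x1d0 (blk 29, set 1) → L1-HIT  vc=[17, 8]
5: 0x1d6 (blk 29, set 1) → L1-HIT  vc=[17, 8]
6: 0x1d9 (blk 29, set 1) → L1-HIT  vc=[17, 8]
7: 0x1d8 (blk 29, set 1) → L1-HIT  vc=[17, 8]
8: 0x5d (blk 5, set 1) → MISS  vc=[17, 8, 29]
9: 0x198 (blk 25, set 1) → MISS  vc=[17, 8, 29, 5]
10: 0x1c1 (blk 28, set 0) → MISS  vc=[17, 8, 29, 5, 24]
11: 0x81 (blk 8, set 0) → VC-HIT  vc=[17, 28, 29, 5, 24]
12: 0x1c2 (blk 28, set 0) → VC-HIT  vc=[17, 8, 29, 5, 24]
13: 0x5b (blk 5, set 1) → VC-HIT  vc=[17, 8, 29, 25, 24]
14: 0x110 (blk 17, set 1) → VC-HIT  vc=[5, 8, 29, 25, 24]
15: 0x19a (blk 25, set 1) → VC-HIT  vc=[5, 8, 29, 17, 24]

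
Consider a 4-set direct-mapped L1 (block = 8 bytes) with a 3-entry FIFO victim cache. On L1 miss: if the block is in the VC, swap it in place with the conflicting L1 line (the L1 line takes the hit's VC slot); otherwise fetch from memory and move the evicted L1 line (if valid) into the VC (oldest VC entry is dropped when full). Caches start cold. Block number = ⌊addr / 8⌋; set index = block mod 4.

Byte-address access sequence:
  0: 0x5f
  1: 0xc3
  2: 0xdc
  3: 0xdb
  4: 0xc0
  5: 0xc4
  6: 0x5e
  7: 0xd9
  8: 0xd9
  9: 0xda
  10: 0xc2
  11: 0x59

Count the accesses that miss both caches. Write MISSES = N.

MISSES = 3

0: 0x5f (blk 11, set 3) → MISS  vc=[]
1: 0xc3 (blk 24, set 0) → MISS  vc=[]
2: 0xdc (blk 27, set 3) → MISS  vc=[11]
3: 0xdb (blk 27, set 3) → L1-HIT  vc=[11]
4: 0xc0 (blk 24, set 0) → L1-HIT  vc=[11]
5: 0xc4 (blk 24, set 0) → L1-HIT  vc=[11]
6: 0x5e (blk 11, set 3) → VC-HIT  vc=[27]
7: 0xd9 (blk 27, set 3) → VC-HIT  vc=[11]
8: 0xd9 (blk 27, set 3) → L1-HIT  vc=[11]
9: 0xda (blk 27, set 3) → L1-HIT  vc=[11]
10: 0xc2 (blk 24, set 0) → L1-HIT  vc=[11]
11: 0x59 (blk 11, set 3) → VC-HIT  vc=[27]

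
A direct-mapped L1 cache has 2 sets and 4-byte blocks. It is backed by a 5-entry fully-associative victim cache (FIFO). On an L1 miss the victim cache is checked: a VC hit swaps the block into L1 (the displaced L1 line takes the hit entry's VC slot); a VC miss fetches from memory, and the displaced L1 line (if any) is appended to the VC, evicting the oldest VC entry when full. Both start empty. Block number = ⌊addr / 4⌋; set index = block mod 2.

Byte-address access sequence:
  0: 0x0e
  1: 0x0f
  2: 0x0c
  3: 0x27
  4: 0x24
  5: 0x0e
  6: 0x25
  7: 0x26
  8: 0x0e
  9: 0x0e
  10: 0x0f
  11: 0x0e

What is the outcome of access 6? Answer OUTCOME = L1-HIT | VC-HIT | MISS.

OUTCOME = VC-HIT

  [0] addr=0xe blk=3 s=1: MISS | VC []
  [1] addr=0xf blk=3 s=1: L1-HIT | VC []
  [2] addr=0xc blk=3 s=1: L1-HIT | VC []
  [3] addr=0x27 blk=9 s=1: MISS | VC [3]
  [4] addr=0x24 blk=9 s=1: L1-HIT | VC [3]
  [5] addr=0xe blk=3 s=1: VC-HIT | VC [9]
  [6] addr=0x25 blk=9 s=1: VC-HIT | VC [3]
  [7] addr=0x26 blk=9 s=1: L1-HIT | VC [3]
  [8] addr=0xe blk=3 s=1: VC-HIT | VC [9]
  [9] addr=0xe blk=3 s=1: L1-HIT | VC [9]
  [10] addr=0xf blk=3 s=1: L1-HIT | VC [9]
  [11] addr=0xe blk=3 s=1: L1-HIT | VC [9]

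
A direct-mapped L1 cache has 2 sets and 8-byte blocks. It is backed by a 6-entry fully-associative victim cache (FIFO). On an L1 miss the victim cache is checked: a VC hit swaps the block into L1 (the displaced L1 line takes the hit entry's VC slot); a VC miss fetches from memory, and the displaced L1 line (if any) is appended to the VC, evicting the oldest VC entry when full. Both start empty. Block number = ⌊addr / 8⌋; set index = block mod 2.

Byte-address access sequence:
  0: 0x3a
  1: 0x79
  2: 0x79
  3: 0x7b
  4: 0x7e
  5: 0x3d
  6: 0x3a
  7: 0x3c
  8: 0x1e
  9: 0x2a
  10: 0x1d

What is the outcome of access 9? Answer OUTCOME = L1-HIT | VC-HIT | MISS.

  [0] addr=0x3a blk=7 s=1: MISS | VC []
  [1] addr=0x79 blk=15 s=1: MISS | VC [7]
  [2] addr=0x79 blk=15 s=1: L1-HIT | VC [7]
  [3] addr=0x7b blk=15 s=1: L1-HIT | VC [7]
  [4] addr=0x7e blk=15 s=1: L1-HIT | VC [7]
  [5] addr=0x3d blk=7 s=1: VC-HIT | VC [15]
  [6] addr=0x3a blk=7 s=1: L1-HIT | VC [15]
  [7] addr=0x3c blk=7 s=1: L1-HIT | VC [15]
  [8] addr=0x1e blk=3 s=1: MISS | VC [15, 7]
  [9] addr=0x2a blk=5 s=1: MISS | VC [15, 7, 3]
  [10] addr=0x1d blk=3 s=1: VC-HIT | VC [15, 7, 5]

OUTCOME = MISS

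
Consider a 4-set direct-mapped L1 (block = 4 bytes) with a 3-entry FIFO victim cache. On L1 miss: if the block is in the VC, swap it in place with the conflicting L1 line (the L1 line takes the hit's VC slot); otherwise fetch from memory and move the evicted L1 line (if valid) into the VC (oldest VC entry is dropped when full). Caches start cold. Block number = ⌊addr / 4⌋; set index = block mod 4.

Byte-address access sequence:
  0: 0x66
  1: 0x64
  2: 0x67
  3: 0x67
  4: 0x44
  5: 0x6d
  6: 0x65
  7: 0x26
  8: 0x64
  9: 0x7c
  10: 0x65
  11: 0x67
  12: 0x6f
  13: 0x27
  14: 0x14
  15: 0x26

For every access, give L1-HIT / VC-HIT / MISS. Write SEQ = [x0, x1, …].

0: 0x66 (blk 25, set 1) → MISS  vc=[]
1: 0x64 (blk 25, set 1) → L1-HIT  vc=[]
2: 0x67 (blk 25, set 1) → L1-HIT  vc=[]
3: 0x67 (blk 25, set 1) → L1-HIT  vc=[]
4: 0x44 (blk 17, set 1) → MISS  vc=[25]
5: 0x6d (blk 27, set 3) → MISS  vc=[25]
6: 0x65 (blk 25, set 1) → VC-HIT  vc=[17]
7: 0x26 (blk 9, set 1) → MISS  vc=[17, 25]
8: 0x64 (blk 25, set 1) → VC-HIT  vc=[17, 9]
9: 0x7c (blk 31, set 3) → MISS  vc=[17, 9, 27]
10: 0x65 (blk 25, set 1) → L1-HIT  vc=[17, 9, 27]
11: 0x67 (blk 25, set 1) → L1-HIT  vc=[17, 9, 27]
12: 0x6f (blk 27, set 3) → VC-HIT  vc=[17, 9, 31]
13: 0x27 (blk 9, set 1) → VC-HIT  vc=[17, 25, 31]
14: 0x14 (blk 5, set 1) → MISS  vc=[25, 31, 9]
15: 0x26 (blk 9, set 1) → VC-HIT  vc=[25, 31, 5]

SEQ = [MISS, L1-HIT, L1-HIT, L1-HIT, MISS, MISS, VC-HIT, MISS, VC-HIT, MISS, L1-HIT, L1-HIT, VC-HIT, VC-HIT, MISS, VC-HIT]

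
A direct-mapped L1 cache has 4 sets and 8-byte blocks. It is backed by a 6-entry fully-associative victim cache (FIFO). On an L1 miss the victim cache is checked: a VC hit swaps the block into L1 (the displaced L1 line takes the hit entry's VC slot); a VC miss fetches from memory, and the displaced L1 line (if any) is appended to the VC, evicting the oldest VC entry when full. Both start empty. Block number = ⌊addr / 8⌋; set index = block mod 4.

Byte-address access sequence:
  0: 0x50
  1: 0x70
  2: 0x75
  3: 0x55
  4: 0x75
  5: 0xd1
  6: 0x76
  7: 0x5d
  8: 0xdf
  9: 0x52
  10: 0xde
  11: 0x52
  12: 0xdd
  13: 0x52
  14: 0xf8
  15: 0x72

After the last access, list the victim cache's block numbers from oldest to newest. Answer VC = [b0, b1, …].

VC = [10, 26, 11, 27]

  [0] addr=0x50 blk=10 s=2: MISS | VC []
  [1] addr=0x70 blk=14 s=2: MISS | VC [10]
  [2] addr=0x75 blk=14 s=2: L1-HIT | VC [10]
  [3] addr=0x55 blk=10 s=2: VC-HIT | VC [14]
  [4] addr=0x75 blk=14 s=2: VC-HIT | VC [10]
  [5] addr=0xd1 blk=26 s=2: MISS | VC [10, 14]
  [6] addr=0x76 blk=14 s=2: VC-HIT | VC [10, 26]
  [7] addr=0x5d blk=11 s=3: MISS | VC [10, 26]
  [8] addr=0xdf blk=27 s=3: MISS | VC [10, 26, 11]
  [9] addr=0x52 blk=10 s=2: VC-HIT | VC [14, 26, 11]
  [10] addr=0xde blk=27 s=3: L1-HIT | VC [14, 26, 11]
  [11] addr=0x52 blk=10 s=2: L1-HIT | VC [14, 26, 11]
  [12] addr=0xdd blk=27 s=3: L1-HIT | VC [14, 26, 11]
  [13] addr=0x52 blk=10 s=2: L1-HIT | VC [14, 26, 11]
  [14] addr=0xf8 blk=31 s=3: MISS | VC [14, 26, 11, 27]
  [15] addr=0x72 blk=14 s=2: VC-HIT | VC [10, 26, 11, 27]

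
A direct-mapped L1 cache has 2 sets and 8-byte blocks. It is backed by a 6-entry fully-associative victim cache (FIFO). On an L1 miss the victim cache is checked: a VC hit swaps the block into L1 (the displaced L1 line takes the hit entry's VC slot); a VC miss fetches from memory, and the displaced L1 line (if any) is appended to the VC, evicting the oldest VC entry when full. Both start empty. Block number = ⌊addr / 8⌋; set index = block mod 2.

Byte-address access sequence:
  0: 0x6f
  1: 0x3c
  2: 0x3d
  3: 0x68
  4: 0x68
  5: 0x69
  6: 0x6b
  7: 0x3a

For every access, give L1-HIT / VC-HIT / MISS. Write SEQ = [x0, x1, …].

SEQ = [MISS, MISS, L1-HIT, VC-HIT, L1-HIT, L1-HIT, L1-HIT, VC-HIT]

0: 0x6f (blk 13, set 1) → MISS  vc=[]
1: 0x3c (blk 7, set 1) → MISS  vc=[13]
2: 0x3d (blk 7, set 1) → L1-HIT  vc=[13]
3: 0x68 (blk 13, set 1) → VC-HIT  vc=[7]
4: 0x68 (blk 13, set 1) → L1-HIT  vc=[7]
5: 0x69 (blk 13, set 1) → L1-HIT  vc=[7]
6: 0x6b (blk 13, set 1) → L1-HIT  vc=[7]
7: 0x3a (blk 7, set 1) → VC-HIT  vc=[13]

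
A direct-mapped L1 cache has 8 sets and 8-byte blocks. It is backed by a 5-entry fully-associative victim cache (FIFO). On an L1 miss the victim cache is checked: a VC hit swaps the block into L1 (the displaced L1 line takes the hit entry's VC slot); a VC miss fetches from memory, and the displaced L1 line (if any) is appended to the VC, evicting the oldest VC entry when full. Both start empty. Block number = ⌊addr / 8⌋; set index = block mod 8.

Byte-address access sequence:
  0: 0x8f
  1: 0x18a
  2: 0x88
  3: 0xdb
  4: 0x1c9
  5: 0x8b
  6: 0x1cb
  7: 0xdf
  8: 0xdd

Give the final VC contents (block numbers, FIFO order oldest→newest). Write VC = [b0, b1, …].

VC = [49, 17]

#0 0x8f→b17/s1 MISS; vc=[]
#1 0x18a→b49/s1 MISS; vc=[17]
#2 0x88→b17/s1 VC-HIT; vc=[49]
#3 0xdb→b27/s3 MISS; vc=[49]
#4 0x1c9→b57/s1 MISS; vc=[49,17]
#5 0x8b→b17/s1 VC-HIT; vc=[49,57]
#6 0x1cb→b57/s1 VC-HIT; vc=[49,17]
#7 0xdf→b27/s3 L1-HIT; vc=[49,17]
#8 0xdd→b27/s3 L1-HIT; vc=[49,17]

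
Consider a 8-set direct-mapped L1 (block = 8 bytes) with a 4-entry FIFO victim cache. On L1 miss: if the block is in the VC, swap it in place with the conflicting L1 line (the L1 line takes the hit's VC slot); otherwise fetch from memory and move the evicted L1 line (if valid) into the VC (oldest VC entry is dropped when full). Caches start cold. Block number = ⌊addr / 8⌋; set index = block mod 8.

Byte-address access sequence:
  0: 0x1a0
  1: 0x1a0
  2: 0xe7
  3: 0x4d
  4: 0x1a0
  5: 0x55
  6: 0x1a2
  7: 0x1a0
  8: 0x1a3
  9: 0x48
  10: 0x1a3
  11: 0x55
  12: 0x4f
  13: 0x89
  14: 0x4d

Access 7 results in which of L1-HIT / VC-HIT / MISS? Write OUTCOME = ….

0: 0x1a0 (blk 52, set 4) → MISS  vc=[]
1: 0x1a0 (blk 52, set 4) → L1-HIT  vc=[]
2: 0xe7 (blk 28, set 4) → MISS  vc=[52]
3: 0x4d (blk 9, set 1) → MISS  vc=[52]
4: 0x1a0 (blk 52, set 4) → VC-HIT  vc=[28]
5: 0x55 (blk 10, set 2) → MISS  vc=[28]
6: 0x1a2 (blk 52, set 4) → L1-HIT  vc=[28]
7: 0x1a0 (blk 52, set 4) → L1-HIT  vc=[28]
8: 0x1a3 (blk 52, set 4) → L1-HIT  vc=[28]
9: 0x48 (blk 9, set 1) → L1-HIT  vc=[28]
10: 0x1a3 (blk 52, set 4) → L1-HIT  vc=[28]
11: 0x55 (blk 10, set 2) → L1-HIT  vc=[28]
12: 0x4f (blk 9, set 1) → L1-HIT  vc=[28]
13: 0x89 (blk 17, set 1) → MISS  vc=[28, 9]
14: 0x4d (blk 9, set 1) → VC-HIT  vc=[28, 17]

OUTCOME = L1-HIT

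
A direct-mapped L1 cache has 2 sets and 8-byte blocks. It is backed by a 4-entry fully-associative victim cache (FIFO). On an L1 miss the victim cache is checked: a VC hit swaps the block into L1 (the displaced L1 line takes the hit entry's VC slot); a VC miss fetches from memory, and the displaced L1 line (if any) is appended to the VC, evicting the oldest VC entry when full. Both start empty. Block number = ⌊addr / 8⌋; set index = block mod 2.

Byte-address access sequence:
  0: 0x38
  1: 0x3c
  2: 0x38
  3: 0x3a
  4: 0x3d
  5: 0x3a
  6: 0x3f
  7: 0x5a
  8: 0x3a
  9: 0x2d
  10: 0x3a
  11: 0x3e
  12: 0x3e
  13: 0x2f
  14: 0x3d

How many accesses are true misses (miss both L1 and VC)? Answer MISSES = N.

  [0] addr=0x38 blk=7 s=1: MISS | VC []
  [1] addr=0x3c blk=7 s=1: L1-HIT | VC []
  [2] addr=0x38 blk=7 s=1: L1-HIT | VC []
  [3] addr=0x3a blk=7 s=1: L1-HIT | VC []
  [4] addr=0x3d blk=7 s=1: L1-HIT | VC []
  [5] addr=0x3a blk=7 s=1: L1-HIT | VC []
  [6] addr=0x3f blk=7 s=1: L1-HIT | VC []
  [7] addr=0x5a blk=11 s=1: MISS | VC [7]
  [8] addr=0x3a blk=7 s=1: VC-HIT | VC [11]
  [9] addr=0x2d blk=5 s=1: MISS | VC [11, 7]
  [10] addr=0x3a blk=7 s=1: VC-HIT | VC [11, 5]
  [11] addr=0x3e blk=7 s=1: L1-HIT | VC [11, 5]
  [12] addr=0x3e blk=7 s=1: L1-HIT | VC [11, 5]
  [13] addr=0x2f blk=5 s=1: VC-HIT | VC [11, 7]
  [14] addr=0x3d blk=7 s=1: VC-HIT | VC [11, 5]

MISSES = 3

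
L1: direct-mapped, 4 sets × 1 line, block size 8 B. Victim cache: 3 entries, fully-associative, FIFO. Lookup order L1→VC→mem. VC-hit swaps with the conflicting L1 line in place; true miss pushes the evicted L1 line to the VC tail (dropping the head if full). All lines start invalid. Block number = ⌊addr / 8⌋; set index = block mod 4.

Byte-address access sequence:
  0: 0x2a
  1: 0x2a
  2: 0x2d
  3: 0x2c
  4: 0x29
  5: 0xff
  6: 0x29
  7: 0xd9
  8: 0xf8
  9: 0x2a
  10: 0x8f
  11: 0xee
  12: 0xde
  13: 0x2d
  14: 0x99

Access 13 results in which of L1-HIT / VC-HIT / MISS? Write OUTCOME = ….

0: 0x2a (blk 5, set 1) → MISS  vc=[]
1: 0x2a (blk 5, set 1) → L1-HIT  vc=[]
2: 0x2d (blk 5, set 1) → L1-HIT  vc=[]
3: 0x2c (blk 5, set 1) → L1-HIT  vc=[]
4: 0x29 (blk 5, set 1) → L1-HIT  vc=[]
5: 0xff (blk 31, set 3) → MISS  vc=[]
6: 0x29 (blk 5, set 1) → L1-HIT  vc=[]
7: 0xd9 (blk 27, set 3) → MISS  vc=[31]
8: 0xf8 (blk 31, set 3) → VC-HIT  vc=[27]
9: 0x2a (blk 5, set 1) → L1-HIT  vc=[27]
10: 0x8f (blk 17, set 1) → MISS  vc=[27, 5]
11: 0xee (blk 29, set 1) → MISS  vc=[27, 5, 17]
12: 0xde (blk 27, set 3) → VC-HIT  vc=[31, 5, 17]
13: 0x2d (blk 5, set 1) → VC-HIT  vc=[31, 29, 17]
14: 0x99 (blk 19, set 3) → MISS  vc=[29, 17, 27]

OUTCOME = VC-HIT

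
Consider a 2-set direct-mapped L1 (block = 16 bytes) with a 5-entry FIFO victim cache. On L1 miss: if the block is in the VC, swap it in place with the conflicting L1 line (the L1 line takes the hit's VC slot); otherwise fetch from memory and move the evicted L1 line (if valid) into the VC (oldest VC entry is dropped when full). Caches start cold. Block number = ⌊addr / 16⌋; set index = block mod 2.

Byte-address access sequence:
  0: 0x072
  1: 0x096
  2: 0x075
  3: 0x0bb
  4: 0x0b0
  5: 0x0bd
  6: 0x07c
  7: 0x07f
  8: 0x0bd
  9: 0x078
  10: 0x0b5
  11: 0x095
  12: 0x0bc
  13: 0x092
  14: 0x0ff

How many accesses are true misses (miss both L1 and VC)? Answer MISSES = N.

  [0] addr=0x72 blk=7 s=1: MISS | VC []
  [1] addr=0x96 blk=9 s=1: MISS | VC [7]
  [2] addr=0x75 blk=7 s=1: VC-HIT | VC [9]
  [3] addr=0xbb blk=11 s=1: MISS | VC [9, 7]
  [4] addr=0xb0 blk=11 s=1: L1-HIT | VC [9, 7]
  [5] addr=0xbd blk=11 s=1: L1-HIT | VC [9, 7]
  [6] addr=0x7c blk=7 s=1: VC-HIT | VC [9, 11]
  [7] addr=0x7f blk=7 s=1: L1-HIT | VC [9, 11]
  [8] addr=0xbd blk=11 s=1: VC-HIT | VC [9, 7]
  [9] addr=0x78 blk=7 s=1: VC-HIT | VC [9, 11]
  [10] addr=0xb5 blk=11 s=1: VC-HIT | VC [9, 7]
  [11] addr=0x95 blk=9 s=1: VC-HIT | VC [11, 7]
  [12] addr=0xbc blk=11 s=1: VC-HIT | VC [9, 7]
  [13] addr=0x92 blk=9 s=1: VC-HIT | VC [11, 7]
  [14] addr=0xff blk=15 s=1: MISS | VC [11, 7, 9]

MISSES = 4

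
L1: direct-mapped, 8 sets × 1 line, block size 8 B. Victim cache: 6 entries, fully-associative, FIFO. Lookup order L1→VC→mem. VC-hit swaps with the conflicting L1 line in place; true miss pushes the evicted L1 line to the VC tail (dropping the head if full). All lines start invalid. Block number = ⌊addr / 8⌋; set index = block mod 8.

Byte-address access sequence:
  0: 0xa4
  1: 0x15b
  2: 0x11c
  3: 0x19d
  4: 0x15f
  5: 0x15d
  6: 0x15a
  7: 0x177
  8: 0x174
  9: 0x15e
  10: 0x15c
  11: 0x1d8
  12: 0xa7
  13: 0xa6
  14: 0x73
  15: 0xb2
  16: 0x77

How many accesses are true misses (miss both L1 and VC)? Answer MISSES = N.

0: 0xa4 (blk 20, set 4) → MISS  vc=[]
1: 0x15b (blk 43, set 3) → MISS  vc=[]
2: 0x11c (blk 35, set 3) → MISS  vc=[43]
3: 0x19d (blk 51, set 3) → MISS  vc=[43, 35]
4: 0x15f (blk 43, set 3) → VC-HIT  vc=[51, 35]
5: 0x15d (blk 43, set 3) → L1-HIT  vc=[51, 35]
6: 0x15a (blk 43, set 3) → L1-HIT  vc=[51, 35]
7: 0x177 (blk 46, set 6) → MISS  vc=[51, 35]
8: 0x174 (blk 46, set 6) → L1-HIT  vc=[51, 35]
9: 0x15e (blk 43, set 3) → L1-HIT  vc=[51, 35]
10: 0x15c (blk 43, set 3) → L1-HIT  vc=[51, 35]
11: 0x1d8 (blk 59, set 3) → MISS  vc=[51, 35, 43]
12: 0xa7 (blk 20, set 4) → L1-HIT  vc=[51, 35, 43]
13: 0xa6 (blk 20, set 4) → L1-HIT  vc=[51, 35, 43]
14: 0x73 (blk 14, set 6) → MISS  vc=[51, 35, 43, 46]
15: 0xb2 (blk 22, set 6) → MISS  vc=[51, 35, 43, 46, 14]
16: 0x77 (blk 14, set 6) → VC-HIT  vc=[51, 35, 43, 46, 22]

MISSES = 8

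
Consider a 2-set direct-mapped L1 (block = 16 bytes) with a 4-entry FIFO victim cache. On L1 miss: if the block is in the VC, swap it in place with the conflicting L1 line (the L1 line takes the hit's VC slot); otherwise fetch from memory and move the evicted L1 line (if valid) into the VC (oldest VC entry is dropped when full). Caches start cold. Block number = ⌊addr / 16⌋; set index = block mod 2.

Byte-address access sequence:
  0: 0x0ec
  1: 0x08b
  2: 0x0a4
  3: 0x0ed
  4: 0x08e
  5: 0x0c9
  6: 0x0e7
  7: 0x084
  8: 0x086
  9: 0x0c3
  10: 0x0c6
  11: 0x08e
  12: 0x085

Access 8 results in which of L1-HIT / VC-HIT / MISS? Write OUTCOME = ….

#0 0xec→b14/s0 MISS; vc=[]
#1 0x8b→b8/s0 MISS; vc=[14]
#2 0xa4→b10/s0 MISS; vc=[14,8]
#3 0xed→b14/s0 VC-HIT; vc=[10,8]
#4 0x8e→b8/s0 VC-HIT; vc=[10,14]
#5 0xc9→b12/s0 MISS; vc=[10,14,8]
#6 0xe7→b14/s0 VC-HIT; vc=[10,12,8]
#7 0x84→b8/s0 VC-HIT; vc=[10,12,14]
#8 0x86→b8/s0 L1-HIT; vc=[10,12,14]
#9 0xc3→b12/s0 VC-HIT; vc=[10,8,14]
#10 0xc6→b12/s0 L1-HIT; vc=[10,8,14]
#11 0x8e→b8/s0 VC-HIT; vc=[10,12,14]
#12 0x85→b8/s0 L1-HIT; vc=[10,12,14]

OUTCOME = L1-HIT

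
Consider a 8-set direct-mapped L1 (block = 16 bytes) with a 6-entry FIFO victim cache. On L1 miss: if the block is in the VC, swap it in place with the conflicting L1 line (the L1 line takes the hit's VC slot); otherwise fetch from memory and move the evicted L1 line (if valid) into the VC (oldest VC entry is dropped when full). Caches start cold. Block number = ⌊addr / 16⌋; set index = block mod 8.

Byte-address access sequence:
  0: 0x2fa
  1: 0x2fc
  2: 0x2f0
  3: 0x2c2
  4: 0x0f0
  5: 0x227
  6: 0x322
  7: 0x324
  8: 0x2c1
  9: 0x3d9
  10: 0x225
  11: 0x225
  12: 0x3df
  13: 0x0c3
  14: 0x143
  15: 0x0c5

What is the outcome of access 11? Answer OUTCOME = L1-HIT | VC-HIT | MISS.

#0 0x2fa→b47/s7 MISS; vc=[]
#1 0x2fc→b47/s7 L1-HIT; vc=[]
#2 0x2f0→b47/s7 L1-HIT; vc=[]
#3 0x2c2→b44/s4 MISS; vc=[]
#4 0xf0→b15/s7 MISS; vc=[47]
#5 0x227→b34/s2 MISS; vc=[47]
#6 0x322→b50/s2 MISS; vc=[47,34]
#7 0x324→b50/s2 L1-HIT; vc=[47,34]
#8 0x2c1→b44/s4 L1-HIT; vc=[47,34]
#9 0x3d9→b61/s5 MISS; vc=[47,34]
#10 0x225→b34/s2 VC-HIT; vc=[47,50]
#11 0x225→b34/s2 L1-HIT; vc=[47,50]
#12 0x3df→b61/s5 L1-HIT; vc=[47,50]
#13 0xc3→b12/s4 MISS; vc=[47,50,44]
#14 0x143→b20/s4 MISS; vc=[47,50,44,12]
#15 0xc5→b12/s4 VC-HIT; vc=[47,50,44,20]

OUTCOME = L1-HIT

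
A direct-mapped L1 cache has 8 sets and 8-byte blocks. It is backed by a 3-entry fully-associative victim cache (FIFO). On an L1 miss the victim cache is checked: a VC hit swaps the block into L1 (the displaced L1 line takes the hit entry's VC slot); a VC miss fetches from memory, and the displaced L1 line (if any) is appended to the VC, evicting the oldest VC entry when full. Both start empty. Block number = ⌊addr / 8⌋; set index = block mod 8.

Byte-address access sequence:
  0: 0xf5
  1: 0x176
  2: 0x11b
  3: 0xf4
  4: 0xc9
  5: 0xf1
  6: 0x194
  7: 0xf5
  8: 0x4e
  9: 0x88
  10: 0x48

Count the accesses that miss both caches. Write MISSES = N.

MISSES = 7

0: 0xf5 (blk 30, set 6) → MISS  vc=[]
1: 0x176 (blk 46, set 6) → MISS  vc=[30]
2: 0x11b (blk 35, set 3) → MISS  vc=[30]
3: 0xf4 (blk 30, set 6) → VC-HIT  vc=[46]
4: 0xc9 (blk 25, set 1) → MISS  vc=[46]
5: 0xf1 (blk 30, set 6) → L1-HIT  vc=[46]
6: 0x194 (blk 50, set 2) → MISS  vc=[46]
7: 0xf5 (blk 30, set 6) → L1-HIT  vc=[46]
8: 0x4e (blk 9, set 1) → MISS  vc=[46, 25]
9: 0x88 (blk 17, set 1) → MISS  vc=[46, 25, 9]
10: 0x48 (blk 9, set 1) → VC-HIT  vc=[46, 25, 17]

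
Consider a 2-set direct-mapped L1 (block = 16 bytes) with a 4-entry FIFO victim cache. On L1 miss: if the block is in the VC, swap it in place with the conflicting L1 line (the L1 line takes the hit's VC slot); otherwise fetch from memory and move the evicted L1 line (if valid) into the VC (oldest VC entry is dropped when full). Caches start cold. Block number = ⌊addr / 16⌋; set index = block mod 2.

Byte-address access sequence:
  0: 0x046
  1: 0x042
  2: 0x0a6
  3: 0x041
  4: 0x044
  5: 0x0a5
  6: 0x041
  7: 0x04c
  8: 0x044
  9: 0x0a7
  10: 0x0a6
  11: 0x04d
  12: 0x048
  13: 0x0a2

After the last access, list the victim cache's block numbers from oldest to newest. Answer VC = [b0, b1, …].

0: 0x46 (blk 4, set 0) → MISS  vc=[]
1: 0x42 (blk 4, set 0) → L1-HIT  vc=[]
2: 0xa6 (blk 10, set 0) → MISS  vc=[4]
3: 0x41 (blk 4, set 0) → VC-HIT  vc=[10]
4: 0x44 (blk 4, set 0) → L1-HIT  vc=[10]
5: 0xa5 (blk 10, set 0) → VC-HIT  vc=[4]
6: 0x41 (blk 4, set 0) → VC-HIT  vc=[10]
7: 0x4c (blk 4, set 0) → L1-HIT  vc=[10]
8: 0x44 (blk 4, set 0) → L1-HIT  vc=[10]
9: 0xa7 (blk 10, set 0) → VC-HIT  vc=[4]
10: 0xa6 (blk 10, set 0) → L1-HIT  vc=[4]
11: 0x4d (blk 4, set 0) → VC-HIT  vc=[10]
12: 0x48 (blk 4, set 0) → L1-HIT  vc=[10]
13: 0xa2 (blk 10, set 0) → VC-HIT  vc=[4]

VC = [4]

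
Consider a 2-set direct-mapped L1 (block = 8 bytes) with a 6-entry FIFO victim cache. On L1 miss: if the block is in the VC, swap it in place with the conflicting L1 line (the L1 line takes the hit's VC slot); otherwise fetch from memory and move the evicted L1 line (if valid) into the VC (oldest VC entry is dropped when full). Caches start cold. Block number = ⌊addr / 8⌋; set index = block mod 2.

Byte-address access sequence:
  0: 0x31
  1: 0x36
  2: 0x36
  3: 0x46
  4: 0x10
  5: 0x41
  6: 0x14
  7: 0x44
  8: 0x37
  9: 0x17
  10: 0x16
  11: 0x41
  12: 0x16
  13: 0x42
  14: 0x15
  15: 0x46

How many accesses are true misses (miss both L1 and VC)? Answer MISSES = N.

MISSES = 3

0: 0x31 (blk 6, set 0) → MISS  vc=[]
1: 0x36 (blk 6, set 0) → L1-HIT  vc=[]
2: 0x36 (blk 6, set 0) → L1-HIT  vc=[]
3: 0x46 (blk 8, set 0) → MISS  vc=[6]
4: 0x10 (blk 2, set 0) → MISS  vc=[6, 8]
5: 0x41 (blk 8, set 0) → VC-HIT  vc=[6, 2]
6: 0x14 (blk 2, set 0) → VC-HIT  vc=[6, 8]
7: 0x44 (blk 8, set 0) → VC-HIT  vc=[6, 2]
8: 0x37 (blk 6, set 0) → VC-HIT  vc=[8, 2]
9: 0x17 (blk 2, set 0) → VC-HIT  vc=[8, 6]
10: 0x16 (blk 2, set 0) → L1-HIT  vc=[8, 6]
11: 0x41 (blk 8, set 0) → VC-HIT  vc=[2, 6]
12: 0x16 (blk 2, set 0) → VC-HIT  vc=[8, 6]
13: 0x42 (blk 8, set 0) → VC-HIT  vc=[2, 6]
14: 0x15 (blk 2, set 0) → VC-HIT  vc=[8, 6]
15: 0x46 (blk 8, set 0) → VC-HIT  vc=[2, 6]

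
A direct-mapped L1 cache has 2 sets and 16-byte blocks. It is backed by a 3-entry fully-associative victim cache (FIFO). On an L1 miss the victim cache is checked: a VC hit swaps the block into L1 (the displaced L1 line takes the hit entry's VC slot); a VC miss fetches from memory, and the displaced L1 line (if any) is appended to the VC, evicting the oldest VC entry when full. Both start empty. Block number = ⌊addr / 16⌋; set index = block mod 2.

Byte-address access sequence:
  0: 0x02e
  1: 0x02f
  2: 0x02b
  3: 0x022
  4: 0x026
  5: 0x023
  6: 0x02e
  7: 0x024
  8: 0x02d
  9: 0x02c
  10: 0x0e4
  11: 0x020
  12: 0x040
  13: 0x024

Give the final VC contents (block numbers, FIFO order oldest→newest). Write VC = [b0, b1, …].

VC = [14, 4]

0: 0x2e (blk 2, set 0) → MISS  vc=[]
1: 0x2f (blk 2, set 0) → L1-HIT  vc=[]
2: 0x2b (blk 2, set 0) → L1-HIT  vc=[]
3: 0x22 (blk 2, set 0) → L1-HIT  vc=[]
4: 0x26 (blk 2, set 0) → L1-HIT  vc=[]
5: 0x23 (blk 2, set 0) → L1-HIT  vc=[]
6: 0x2e (blk 2, set 0) → L1-HIT  vc=[]
7: 0x24 (blk 2, set 0) → L1-HIT  vc=[]
8: 0x2d (blk 2, set 0) → L1-HIT  vc=[]
9: 0x2c (blk 2, set 0) → L1-HIT  vc=[]
10: 0xe4 (blk 14, set 0) → MISS  vc=[2]
11: 0x20 (blk 2, set 0) → VC-HIT  vc=[14]
12: 0x40 (blk 4, set 0) → MISS  vc=[14, 2]
13: 0x24 (blk 2, set 0) → VC-HIT  vc=[14, 4]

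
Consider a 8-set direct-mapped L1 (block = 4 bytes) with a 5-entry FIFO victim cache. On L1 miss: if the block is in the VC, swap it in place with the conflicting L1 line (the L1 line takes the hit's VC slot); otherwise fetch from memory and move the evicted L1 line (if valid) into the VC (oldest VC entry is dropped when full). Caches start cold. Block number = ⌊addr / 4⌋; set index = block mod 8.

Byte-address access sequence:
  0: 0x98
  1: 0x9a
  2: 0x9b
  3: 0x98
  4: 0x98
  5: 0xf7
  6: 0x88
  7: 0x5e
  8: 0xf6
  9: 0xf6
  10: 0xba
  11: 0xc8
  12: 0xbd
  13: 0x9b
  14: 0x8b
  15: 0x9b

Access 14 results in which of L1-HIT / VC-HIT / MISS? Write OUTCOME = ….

0: 0x98 (blk 38, set 6) → MISS  vc=[]
1: 0x9a (blk 38, set 6) → L1-HIT  vc=[]
2: 0x9b (blk 38, set 6) → L1-HIT  vc=[]
3: 0x98 (blk 38, set 6) → L1-HIT  vc=[]
4: 0x98 (blk 38, set 6) → L1-HIT  vc=[]
5: 0xf7 (blk 61, set 5) → MISS  vc=[]
6: 0x88 (blk 34, set 2) → MISS  vc=[]
7: 0x5e (blk 23, set 7) → MISS  vc=[]
8: 0xf6 (blk 61, set 5) → L1-HIT  vc=[]
9: 0xf6 (blk 61, set 5) → L1-HIT  vc=[]
10: 0xba (blk 46, set 6) → MISS  vc=[38]
11: 0xc8 (blk 50, set 2) → MISS  vc=[38, 34]
12: 0xbd (blk 47, set 7) → MISS  vc=[38, 34, 23]
13: 0x9b (blk 38, set 6) → VC-HIT  vc=[46, 34, 23]
14: 0x8b (blk 34, set 2) → VC-HIT  vc=[46, 50, 23]
15: 0x9b (blk 38, set 6) → L1-HIT  vc=[46, 50, 23]

OUTCOME = VC-HIT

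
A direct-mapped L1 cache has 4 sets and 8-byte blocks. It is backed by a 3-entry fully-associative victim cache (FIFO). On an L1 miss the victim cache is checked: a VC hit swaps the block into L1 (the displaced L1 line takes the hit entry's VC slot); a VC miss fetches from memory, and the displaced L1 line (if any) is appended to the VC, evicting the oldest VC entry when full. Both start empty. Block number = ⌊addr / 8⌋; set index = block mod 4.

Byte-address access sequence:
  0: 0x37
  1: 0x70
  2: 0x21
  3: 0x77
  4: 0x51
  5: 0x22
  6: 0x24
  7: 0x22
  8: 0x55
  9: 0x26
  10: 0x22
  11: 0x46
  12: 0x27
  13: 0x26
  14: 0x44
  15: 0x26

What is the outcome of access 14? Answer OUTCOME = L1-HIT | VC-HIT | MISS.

0: 0x37 (blk 6, set 2) → MISS  vc=[]
1: 0x70 (blk 14, set 2) → MISS  vc=[6]
2: 0x21 (blk 4, set 0) → MISS  vc=[6]
3: 0x77 (blk 14, set 2) → L1-HIT  vc=[6]
4: 0x51 (blk 10, set 2) → MISS  vc=[6, 14]
5: 0x22 (blk 4, set 0) → L1-HIT  vc=[6, 14]
6: 0x24 (blk 4, set 0) → L1-HIT  vc=[6, 14]
7: 0x22 (blk 4, set 0) → L1-HIT  vc=[6, 14]
8: 0x55 (blk 10, set 2) → L1-HIT  vc=[6, 14]
9: 0x26 (blk 4, set 0) → L1-HIT  vc=[6, 14]
10: 0x22 (blk 4, set 0) → L1-HIT  vc=[6, 14]
11: 0x46 (blk 8, set 0) → MISS  vc=[6, 14, 4]
12: 0x27 (blk 4, set 0) → VC-HIT  vc=[6, 14, 8]
13: 0x26 (blk 4, set 0) → L1-HIT  vc=[6, 14, 8]
14: 0x44 (blk 8, set 0) → VC-HIT  vc=[6, 14, 4]
15: 0x26 (blk 4, set 0) → VC-HIT  vc=[6, 14, 8]

OUTCOME = VC-HIT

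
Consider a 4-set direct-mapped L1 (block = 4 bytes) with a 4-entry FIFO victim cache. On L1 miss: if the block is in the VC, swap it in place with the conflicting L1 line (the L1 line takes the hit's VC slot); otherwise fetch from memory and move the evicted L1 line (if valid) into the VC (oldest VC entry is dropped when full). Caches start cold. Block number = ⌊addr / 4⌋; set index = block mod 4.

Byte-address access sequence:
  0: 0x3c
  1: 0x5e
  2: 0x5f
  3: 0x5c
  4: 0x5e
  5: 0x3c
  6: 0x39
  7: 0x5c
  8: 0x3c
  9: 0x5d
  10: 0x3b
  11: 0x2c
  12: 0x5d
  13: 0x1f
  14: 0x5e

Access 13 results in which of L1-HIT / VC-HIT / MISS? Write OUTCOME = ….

OUTCOME = MISS

0: 0x3c (blk 15, set 3) → MISS  vc=[]
1: 0x5e (blk 23, set 3) → MISS  vc=[15]
2: 0x5f (blk 23, set 3) → L1-HIT  vc=[15]
3: 0x5c (blk 23, set 3) → L1-HIT  vc=[15]
4: 0x5e (blk 23, set 3) → L1-HIT  vc=[15]
5: 0x3c (blk 15, set 3) → VC-HIT  vc=[23]
6: 0x39 (blk 14, set 2) → MISS  vc=[23]
7: 0x5c (blk 23, set 3) → VC-HIT  vc=[15]
8: 0x3c (blk 15, set 3) → VC-HIT  vc=[23]
9: 0x5d (blk 23, set 3) → VC-HIT  vc=[15]
10: 0x3b (blk 14, set 2) → L1-HIT  vc=[15]
11: 0x2c (blk 11, set 3) → MISS  vc=[15, 23]
12: 0x5d (blk 23, set 3) → VC-HIT  vc=[15, 11]
13: 0x1f (blk 7, set 3) → MISS  vc=[15, 11, 23]
14: 0x5e (blk 23, set 3) → VC-HIT  vc=[15, 11, 7]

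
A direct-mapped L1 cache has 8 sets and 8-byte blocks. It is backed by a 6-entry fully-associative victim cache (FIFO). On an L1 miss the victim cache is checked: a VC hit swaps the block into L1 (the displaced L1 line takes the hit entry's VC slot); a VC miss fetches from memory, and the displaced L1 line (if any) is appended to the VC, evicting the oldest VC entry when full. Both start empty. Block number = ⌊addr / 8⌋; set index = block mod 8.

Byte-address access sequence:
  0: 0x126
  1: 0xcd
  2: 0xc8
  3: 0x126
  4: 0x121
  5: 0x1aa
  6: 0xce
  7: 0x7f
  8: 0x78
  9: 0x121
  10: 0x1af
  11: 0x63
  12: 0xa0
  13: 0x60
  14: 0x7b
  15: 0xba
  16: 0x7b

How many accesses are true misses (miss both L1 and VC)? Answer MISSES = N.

  [0] addr=0x126 blk=36 s=4: MISS | VC []
  [1] addr=0xcd blk=25 s=1: MISS | VC []
  [2] addr=0xc8 blk=25 s=1: L1-HIT | VC []
  [3] addr=0x126 blk=36 s=4: L1-HIT | VC []
  [4] addr=0x121 blk=36 s=4: L1-HIT | VC []
  [5] addr=0x1aa blk=53 s=5: MISS | VC []
  [6] addr=0xce blk=25 s=1: L1-HIT | VC []
  [7] addr=0x7f blk=15 s=7: MISS | VC []
  [8] addr=0x78 blk=15 s=7: L1-HIT | VC []
  [9] addr=0x121 blk=36 s=4: L1-HIT | VC []
  [10] addr=0x1af blk=53 s=5: L1-HIT | VC []
  [11] addr=0x63 blk=12 s=4: MISS | VC [36]
  [12] addr=0xa0 blk=20 s=4: MISS | VC [36, 12]
  [13] addr=0x60 blk=12 s=4: VC-HIT | VC [36, 20]
  [14] addr=0x7b blk=15 s=7: L1-HIT | VC [36, 20]
  [15] addr=0xba blk=23 s=7: MISS | VC [36, 20, 15]
  [16] addr=0x7b blk=15 s=7: VC-HIT | VC [36, 20, 23]

MISSES = 7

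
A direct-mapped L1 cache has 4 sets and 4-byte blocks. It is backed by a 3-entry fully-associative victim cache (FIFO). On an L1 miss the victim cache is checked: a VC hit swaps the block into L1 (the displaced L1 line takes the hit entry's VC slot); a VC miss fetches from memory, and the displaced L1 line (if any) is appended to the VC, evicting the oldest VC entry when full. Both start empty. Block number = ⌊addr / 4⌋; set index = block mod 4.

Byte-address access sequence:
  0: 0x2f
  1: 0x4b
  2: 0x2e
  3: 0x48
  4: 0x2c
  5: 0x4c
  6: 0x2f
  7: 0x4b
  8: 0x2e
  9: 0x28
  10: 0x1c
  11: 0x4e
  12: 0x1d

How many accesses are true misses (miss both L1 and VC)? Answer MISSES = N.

  [0] addr=0x2f blk=11 s=3: MISS | VC []
  [1] addr=0x4b blk=18 s=2: MISS | VC []
  [2] addr=0x2e blk=11 s=3: L1-HIT | VC []
  [3] addr=0x48 blk=18 s=2: L1-HIT | VC []
  [4] addr=0x2c blk=11 s=3: L1-HIT | VC []
  [5] addr=0x4c blk=19 s=3: MISS | VC [11]
  [6] addr=0x2f blk=11 s=3: VC-HIT | VC [19]
  [7] addr=0x4b blk=18 s=2: L1-HIT | VC [19]
  [8] addr=0x2e blk=11 s=3: L1-HIT | VC [19]
  [9] addr=0x28 blk=10 s=2: MISS | VC [19, 18]
  [10] addr=0x1c blk=7 s=3: MISS | VC [19, 18, 11]
  [11] addr=0x4e blk=19 s=3: VC-HIT | VC [7, 18, 11]
  [12] addr=0x1d blk=7 s=3: VC-HIT | VC [19, 18, 11]

MISSES = 5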